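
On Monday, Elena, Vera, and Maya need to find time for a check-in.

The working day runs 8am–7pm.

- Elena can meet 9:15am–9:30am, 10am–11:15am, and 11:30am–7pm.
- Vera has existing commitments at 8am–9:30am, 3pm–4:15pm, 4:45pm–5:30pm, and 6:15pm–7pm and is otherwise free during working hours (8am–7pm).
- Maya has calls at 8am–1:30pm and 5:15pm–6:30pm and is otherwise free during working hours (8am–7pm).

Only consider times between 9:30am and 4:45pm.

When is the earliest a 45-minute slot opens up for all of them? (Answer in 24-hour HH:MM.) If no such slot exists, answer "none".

Vera free within 08:00–19:00: 09:30–15:00, 16:15–16:45, 17:30–18:15.
Maya free within 08:00–19:00: 13:30–17:15, 18:30–19:00.
Elena ∩ Vera: 10:00–11:15, 11:30–15:00, 16:15–16:45, 17:30–18:15.
Elena ∩ Vera ∩ Maya: 13:30–15:00, 16:15–16:45.
Restricted to 09:30–16:45: 13:30–15:00, 16:15–16:45.
Windows ≥ 45 min: 13:30–15:00.
Earliest such window starts at 13:30.

13:30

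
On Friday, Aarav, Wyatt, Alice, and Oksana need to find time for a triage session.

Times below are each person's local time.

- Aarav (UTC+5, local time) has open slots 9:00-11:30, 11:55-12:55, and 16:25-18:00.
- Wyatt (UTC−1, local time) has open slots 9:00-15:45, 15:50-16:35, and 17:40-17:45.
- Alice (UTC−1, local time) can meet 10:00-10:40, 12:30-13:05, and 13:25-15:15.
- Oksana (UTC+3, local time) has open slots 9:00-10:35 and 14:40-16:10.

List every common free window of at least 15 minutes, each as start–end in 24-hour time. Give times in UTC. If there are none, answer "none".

none

Aarav → UTC: 04:00–06:30, 06:55–07:55, 11:25–13:00.
Wyatt → UTC: 10:00–16:45, 16:50–17:35, 18:40–18:45.
Alice → UTC: 11:00–11:40, 13:30–14:05, 14:25–16:15.
Oksana → UTC: 06:00–07:35, 11:40–13:10.
Aarav ∩ Wyatt: 11:25–13:00.
Aarav ∩ Wyatt ∩ Alice: 11:25–11:40.
Aarav ∩ Wyatt ∩ Alice ∩ Oksana: (none).
Windows ≥ 15 min: (none).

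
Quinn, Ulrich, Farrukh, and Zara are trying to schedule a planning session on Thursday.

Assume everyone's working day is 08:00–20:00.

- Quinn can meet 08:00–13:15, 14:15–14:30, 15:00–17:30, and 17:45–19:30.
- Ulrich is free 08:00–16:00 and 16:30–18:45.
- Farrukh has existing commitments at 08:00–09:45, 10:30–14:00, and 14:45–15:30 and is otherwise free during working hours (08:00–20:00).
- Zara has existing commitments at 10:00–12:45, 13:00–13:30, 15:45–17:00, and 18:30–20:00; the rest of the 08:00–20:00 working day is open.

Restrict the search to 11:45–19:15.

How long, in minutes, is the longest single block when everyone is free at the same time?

45 minutes

Farrukh free within 08:00–20:00: 09:45–10:30, 14:00–14:45, 15:30–20:00.
Zara free within 08:00–20:00: 08:00–10:00, 12:45–13:00, 13:30–15:45, 17:00–18:30.
Quinn ∩ Ulrich: 08:00–13:15, 14:15–14:30, 15:00–16:00, 16:30–17:30, 17:45–18:45.
Quinn ∩ Ulrich ∩ Farrukh: 09:45–10:30, 14:15–14:30, 15:30–16:00, 16:30–17:30, 17:45–18:45.
Quinn ∩ Ulrich ∩ Farrukh ∩ Zara: 09:45–10:00, 14:15–14:30, 15:30–15:45, 17:00–17:30, 17:45–18:30.
Restricted to 11:45–19:15: 14:15–14:30, 15:30–15:45, 17:00–17:30, 17:45–18:30.
Common window lengths: 15, 15, 30, 45 min; longest is 45.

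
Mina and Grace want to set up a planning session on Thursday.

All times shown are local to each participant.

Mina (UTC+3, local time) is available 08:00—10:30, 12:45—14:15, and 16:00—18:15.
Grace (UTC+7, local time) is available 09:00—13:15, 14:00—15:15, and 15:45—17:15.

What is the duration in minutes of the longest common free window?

Mina → UTC: 05:00–07:30, 09:45–11:15, 13:00–15:15.
Grace → UTC: 02:00–06:15, 07:00–08:15, 08:45–10:15.
Mina ∩ Grace: 05:00–06:15, 07:00–07:30, 09:45–10:15.
Common window lengths: 75, 30, 30 min; longest is 75.

75 minutes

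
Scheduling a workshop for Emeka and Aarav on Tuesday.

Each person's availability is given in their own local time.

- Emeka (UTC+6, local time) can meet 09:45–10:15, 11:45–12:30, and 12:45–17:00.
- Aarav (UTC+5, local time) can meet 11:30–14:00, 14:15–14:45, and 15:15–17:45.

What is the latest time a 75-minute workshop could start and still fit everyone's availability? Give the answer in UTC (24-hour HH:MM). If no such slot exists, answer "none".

07:45

Emeka → UTC: 03:45–04:15, 05:45–06:30, 06:45–11:00.
Aarav → UTC: 06:30–09:00, 09:15–09:45, 10:15–12:45.
Emeka ∩ Aarav: 06:45–09:00, 09:15–09:45, 10:15–11:00.
Windows ≥ 75 min: 06:45–09:00.
Latest start in the last window 06:45–09:00 is 09:00 − 75 min = 07:45.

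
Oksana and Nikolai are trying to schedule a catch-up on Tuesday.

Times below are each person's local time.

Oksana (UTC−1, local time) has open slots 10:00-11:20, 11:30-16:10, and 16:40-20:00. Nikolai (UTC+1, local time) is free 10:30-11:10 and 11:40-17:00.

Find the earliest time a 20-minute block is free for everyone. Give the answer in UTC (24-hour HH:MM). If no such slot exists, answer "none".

Oksana → UTC: 11:00–12:20, 12:30–17:10, 17:40–21:00.
Nikolai → UTC: 09:30–10:10, 10:40–16:00.
Oksana ∩ Nikolai: 11:00–12:20, 12:30–16:00.
Windows ≥ 20 min: 11:00–12:20, 12:30–16:00.
Earliest such window starts at 11:00.

11:00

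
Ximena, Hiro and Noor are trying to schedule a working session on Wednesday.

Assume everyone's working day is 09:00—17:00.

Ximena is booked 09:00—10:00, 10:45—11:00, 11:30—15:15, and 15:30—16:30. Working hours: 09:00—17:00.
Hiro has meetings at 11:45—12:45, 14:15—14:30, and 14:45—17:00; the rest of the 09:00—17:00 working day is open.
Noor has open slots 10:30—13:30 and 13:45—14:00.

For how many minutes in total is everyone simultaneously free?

Ximena free within 09:00–17:00: 10:00–10:45, 11:00–11:30, 15:15–15:30, 16:30–17:00.
Hiro free within 09:00–17:00: 09:00–11:45, 12:45–14:15, 14:30–14:45.
Ximena ∩ Hiro: 10:00–10:45, 11:00–11:30.
Ximena ∩ Hiro ∩ Noor: 10:30–10:45, 11:00–11:30.
Total common minutes: 15 + 30 = 45.

45 minutes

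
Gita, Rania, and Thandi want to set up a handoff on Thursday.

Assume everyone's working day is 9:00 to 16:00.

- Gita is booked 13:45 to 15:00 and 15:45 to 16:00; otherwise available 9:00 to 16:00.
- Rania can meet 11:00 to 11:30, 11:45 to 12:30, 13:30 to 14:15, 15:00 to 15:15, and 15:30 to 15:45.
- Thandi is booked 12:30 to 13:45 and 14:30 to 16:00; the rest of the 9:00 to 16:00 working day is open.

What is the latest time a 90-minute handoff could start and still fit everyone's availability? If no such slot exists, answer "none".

Gita free within 09:00–16:00: 09:00–13:45, 15:00–15:45.
Thandi free within 09:00–16:00: 09:00–12:30, 13:45–14:30.
Gita ∩ Rania: 11:00–11:30, 11:45–12:30, 13:30–13:45, 15:00–15:15, 15:30–15:45.
Gita ∩ Rania ∩ Thandi: 11:00–11:30, 11:45–12:30.
Windows ≥ 90 min: (none).

none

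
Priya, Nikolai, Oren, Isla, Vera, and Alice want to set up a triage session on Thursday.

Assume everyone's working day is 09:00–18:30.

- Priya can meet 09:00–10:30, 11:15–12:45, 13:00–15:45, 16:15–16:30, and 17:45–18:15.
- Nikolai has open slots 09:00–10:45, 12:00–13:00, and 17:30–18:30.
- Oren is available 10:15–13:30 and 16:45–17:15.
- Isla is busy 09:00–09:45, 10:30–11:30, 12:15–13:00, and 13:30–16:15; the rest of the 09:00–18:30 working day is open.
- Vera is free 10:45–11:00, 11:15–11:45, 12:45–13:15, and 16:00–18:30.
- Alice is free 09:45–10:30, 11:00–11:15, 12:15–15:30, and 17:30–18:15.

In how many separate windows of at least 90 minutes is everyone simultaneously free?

Isla free within 09:00–18:30: 09:45–10:30, 11:30–12:15, 13:00–13:30, 16:15–18:30.
Priya ∩ Nikolai: 09:00–10:30, 12:00–12:45, 17:45–18:15.
Priya ∩ Nikolai ∩ Oren: 10:15–10:30, 12:00–12:45.
Priya ∩ Nikolai ∩ Oren ∩ Isla: 10:15–10:30, 12:00–12:15.
Priya ∩ Nikolai ∩ Oren ∩ Isla ∩ Vera: (none).
Priya ∩ Nikolai ∩ Oren ∩ Isla ∩ Vera ∩ Alice: (none).
Windows ≥ 90 min: (none).
That's 0 windows.

0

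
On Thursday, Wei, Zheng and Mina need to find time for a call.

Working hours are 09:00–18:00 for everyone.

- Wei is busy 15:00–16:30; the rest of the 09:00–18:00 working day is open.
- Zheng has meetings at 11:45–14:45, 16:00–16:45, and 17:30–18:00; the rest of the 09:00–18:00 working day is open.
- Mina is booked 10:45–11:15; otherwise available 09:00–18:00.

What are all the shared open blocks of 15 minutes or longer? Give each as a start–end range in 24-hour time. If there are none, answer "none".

Wei free within 09:00–18:00: 09:00–15:00, 16:30–18:00.
Zheng free within 09:00–18:00: 09:00–11:45, 14:45–16:00, 16:45–17:30.
Mina free within 09:00–18:00: 09:00–10:45, 11:15–18:00.
Wei ∩ Zheng: 09:00–11:45, 14:45–15:00, 16:45–17:30.
Wei ∩ Zheng ∩ Mina: 09:00–10:45, 11:15–11:45, 14:45–15:00, 16:45–17:30.
Windows ≥ 15 min: 09:00–10:45, 11:15–11:45, 14:45–15:00, 16:45–17:30.

09:00–10:45, 11:15–11:45, 14:45–15:00, 16:45–17:30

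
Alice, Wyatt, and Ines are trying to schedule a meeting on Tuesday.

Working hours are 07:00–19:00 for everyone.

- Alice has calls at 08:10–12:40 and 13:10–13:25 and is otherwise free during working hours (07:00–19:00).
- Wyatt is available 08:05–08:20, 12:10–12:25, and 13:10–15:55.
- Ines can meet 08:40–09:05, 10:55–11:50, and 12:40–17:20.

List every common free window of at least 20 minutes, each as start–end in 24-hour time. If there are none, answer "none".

Alice free within 07:00–19:00: 07:00–08:10, 12:40–13:10, 13:25–19:00.
Alice ∩ Wyatt: 08:05–08:10, 13:25–15:55.
Alice ∩ Wyatt ∩ Ines: 13:25–15:55.
Windows ≥ 20 min: 13:25–15:55.

13:25–15:55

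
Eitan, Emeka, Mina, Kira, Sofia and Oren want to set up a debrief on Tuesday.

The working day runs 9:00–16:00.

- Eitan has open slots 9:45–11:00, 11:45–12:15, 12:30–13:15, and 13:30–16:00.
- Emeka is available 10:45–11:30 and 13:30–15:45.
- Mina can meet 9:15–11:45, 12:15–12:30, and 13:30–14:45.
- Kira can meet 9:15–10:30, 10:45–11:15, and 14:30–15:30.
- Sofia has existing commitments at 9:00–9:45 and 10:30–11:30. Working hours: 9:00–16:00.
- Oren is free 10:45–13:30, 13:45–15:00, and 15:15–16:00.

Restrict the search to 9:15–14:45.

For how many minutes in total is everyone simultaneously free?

15 minutes

Sofia free within 09:00–16:00: 09:45–10:30, 11:30–16:00.
Eitan ∩ Emeka: 10:45–11:00, 13:30–15:45.
Eitan ∩ Emeka ∩ Mina: 10:45–11:00, 13:30–14:45.
Eitan ∩ Emeka ∩ Mina ∩ Kira: 10:45–11:00, 14:30–14:45.
Eitan ∩ Emeka ∩ Mina ∩ Kira ∩ Sofia: 14:30–14:45.
Eitan ∩ Emeka ∩ Mina ∩ Kira ∩ Sofia ∩ Oren: 14:30–14:45.
Restricted to 09:15–14:45: 14:30–14:45.
Total common minutes: 15.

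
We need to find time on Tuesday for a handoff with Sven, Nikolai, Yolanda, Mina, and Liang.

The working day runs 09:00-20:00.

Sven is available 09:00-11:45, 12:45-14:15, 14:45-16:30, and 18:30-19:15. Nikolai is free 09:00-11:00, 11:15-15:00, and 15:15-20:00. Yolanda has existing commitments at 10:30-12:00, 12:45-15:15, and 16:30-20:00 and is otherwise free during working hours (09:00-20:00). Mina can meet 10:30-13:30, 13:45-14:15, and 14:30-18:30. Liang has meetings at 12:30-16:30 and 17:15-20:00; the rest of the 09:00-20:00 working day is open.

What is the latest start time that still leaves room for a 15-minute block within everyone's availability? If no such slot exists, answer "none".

none

Yolanda free within 09:00–20:00: 09:00–10:30, 12:00–12:45, 15:15–16:30.
Liang free within 09:00–20:00: 09:00–12:30, 16:30–17:15.
Sven ∩ Nikolai: 09:00–11:00, 11:15–11:45, 12:45–14:15, 14:45–15:00, 15:15–16:30, 18:30–19:15.
Sven ∩ Nikolai ∩ Yolanda: 09:00–10:30, 15:15–16:30.
Sven ∩ Nikolai ∩ Yolanda ∩ Mina: 15:15–16:30.
Sven ∩ Nikolai ∩ Yolanda ∩ Mina ∩ Liang: (none).
Windows ≥ 15 min: (none).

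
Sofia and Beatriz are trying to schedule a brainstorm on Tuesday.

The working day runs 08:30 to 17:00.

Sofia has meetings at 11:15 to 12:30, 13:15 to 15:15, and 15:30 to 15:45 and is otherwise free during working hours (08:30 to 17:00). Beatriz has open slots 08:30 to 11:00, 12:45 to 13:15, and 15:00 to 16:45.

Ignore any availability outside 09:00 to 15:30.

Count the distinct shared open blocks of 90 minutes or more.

Sofia free within 08:30–17:00: 08:30–11:15, 12:30–13:15, 15:15–15:30, 15:45–17:00.
Sofia ∩ Beatriz: 08:30–11:00, 12:45–13:15, 15:15–15:30, 15:45–16:45.
Restricted to 09:00–15:30: 09:00–11:00, 12:45–13:15, 15:15–15:30.
Windows ≥ 90 min: 09:00–11:00.
That's 1 window.

1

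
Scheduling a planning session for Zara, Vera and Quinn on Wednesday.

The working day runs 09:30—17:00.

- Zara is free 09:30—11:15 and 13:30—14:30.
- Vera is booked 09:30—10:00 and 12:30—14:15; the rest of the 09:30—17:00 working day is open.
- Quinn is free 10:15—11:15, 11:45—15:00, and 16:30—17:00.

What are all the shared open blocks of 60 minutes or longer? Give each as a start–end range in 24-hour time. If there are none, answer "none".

Vera free within 09:30–17:00: 10:00–12:30, 14:15–17:00.
Zara ∩ Vera: 10:00–11:15, 14:15–14:30.
Zara ∩ Vera ∩ Quinn: 10:15–11:15, 14:15–14:30.
Windows ≥ 60 min: 10:15–11:15.

10:15–11:15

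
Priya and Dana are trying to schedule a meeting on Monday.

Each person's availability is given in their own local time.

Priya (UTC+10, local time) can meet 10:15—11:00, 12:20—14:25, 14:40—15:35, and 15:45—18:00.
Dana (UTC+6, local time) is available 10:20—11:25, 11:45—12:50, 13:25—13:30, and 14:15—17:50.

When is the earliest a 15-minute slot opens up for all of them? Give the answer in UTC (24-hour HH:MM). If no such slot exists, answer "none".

04:40

Priya → UTC: 00:15–01:00, 02:20–04:25, 04:40–05:35, 05:45–08:00.
Dana → UTC: 04:20–05:25, 05:45–06:50, 07:25–07:30, 08:15–11:50.
Priya ∩ Dana: 04:20–04:25, 04:40–05:25, 05:45–06:50, 07:25–07:30.
Windows ≥ 15 min: 04:40–05:25, 05:45–06:50.
Earliest such window starts at 04:40.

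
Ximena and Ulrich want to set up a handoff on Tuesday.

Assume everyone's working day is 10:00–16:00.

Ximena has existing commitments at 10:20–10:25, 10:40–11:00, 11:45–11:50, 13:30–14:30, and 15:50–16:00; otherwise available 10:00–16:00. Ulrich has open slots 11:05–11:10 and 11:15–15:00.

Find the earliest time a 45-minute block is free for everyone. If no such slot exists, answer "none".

Ximena free within 10:00–16:00: 10:00–10:20, 10:25–10:40, 11:00–11:45, 11:50–13:30, 14:30–15:50.
Ximena ∩ Ulrich: 11:05–11:10, 11:15–11:45, 11:50–13:30, 14:30–15:00.
Windows ≥ 45 min: 11:50–13:30.
Earliest such window starts at 11:50.

11:50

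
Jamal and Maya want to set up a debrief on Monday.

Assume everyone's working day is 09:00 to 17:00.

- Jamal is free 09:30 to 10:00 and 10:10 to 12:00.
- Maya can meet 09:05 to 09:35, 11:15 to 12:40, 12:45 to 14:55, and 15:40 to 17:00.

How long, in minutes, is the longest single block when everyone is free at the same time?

Jamal ∩ Maya: 09:30–09:35, 11:15–12:00.
Common window lengths: 5, 45 min; longest is 45.

45 minutes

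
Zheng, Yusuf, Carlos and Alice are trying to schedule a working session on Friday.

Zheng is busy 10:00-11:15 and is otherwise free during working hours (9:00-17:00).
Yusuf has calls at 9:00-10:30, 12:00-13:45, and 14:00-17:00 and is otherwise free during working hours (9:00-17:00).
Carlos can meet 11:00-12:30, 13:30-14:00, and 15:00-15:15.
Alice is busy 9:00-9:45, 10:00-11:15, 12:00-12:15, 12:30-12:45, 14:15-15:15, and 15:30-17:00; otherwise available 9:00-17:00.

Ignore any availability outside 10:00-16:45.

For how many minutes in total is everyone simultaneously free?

60 minutes

Zheng free within 09:00–17:00: 09:00–10:00, 11:15–17:00.
Yusuf free within 09:00–17:00: 10:30–12:00, 13:45–14:00.
Alice free within 09:00–17:00: 09:45–10:00, 11:15–12:00, 12:15–12:30, 12:45–14:15, 15:15–15:30.
Zheng ∩ Yusuf: 11:15–12:00, 13:45–14:00.
Zheng ∩ Yusuf ∩ Carlos: 11:15–12:00, 13:45–14:00.
Zheng ∩ Yusuf ∩ Carlos ∩ Alice: 11:15–12:00, 13:45–14:00.
Restricted to 10:00–16:45: 11:15–12:00, 13:45–14:00.
Total common minutes: 45 + 15 = 60.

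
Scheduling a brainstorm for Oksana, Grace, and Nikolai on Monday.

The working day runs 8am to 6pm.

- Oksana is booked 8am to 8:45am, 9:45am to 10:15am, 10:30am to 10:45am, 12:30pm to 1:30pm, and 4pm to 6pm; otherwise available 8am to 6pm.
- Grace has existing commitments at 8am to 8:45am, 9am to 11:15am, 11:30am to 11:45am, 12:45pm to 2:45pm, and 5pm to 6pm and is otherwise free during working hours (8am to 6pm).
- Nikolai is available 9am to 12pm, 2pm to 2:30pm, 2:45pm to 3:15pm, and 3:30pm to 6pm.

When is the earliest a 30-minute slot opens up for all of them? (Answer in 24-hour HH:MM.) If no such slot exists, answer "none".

Oksana free within 08:00–18:00: 08:45–09:45, 10:15–10:30, 10:45–12:30, 13:30–16:00.
Grace free within 08:00–18:00: 08:45–09:00, 11:15–11:30, 11:45–12:45, 14:45–17:00.
Oksana ∩ Grace: 08:45–09:00, 11:15–11:30, 11:45–12:30, 14:45–16:00.
Oksana ∩ Grace ∩ Nikolai: 11:15–11:30, 11:45–12:00, 14:45–15:15, 15:30–16:00.
Windows ≥ 30 min: 14:45–15:15, 15:30–16:00.
Earliest such window starts at 14:45.

14:45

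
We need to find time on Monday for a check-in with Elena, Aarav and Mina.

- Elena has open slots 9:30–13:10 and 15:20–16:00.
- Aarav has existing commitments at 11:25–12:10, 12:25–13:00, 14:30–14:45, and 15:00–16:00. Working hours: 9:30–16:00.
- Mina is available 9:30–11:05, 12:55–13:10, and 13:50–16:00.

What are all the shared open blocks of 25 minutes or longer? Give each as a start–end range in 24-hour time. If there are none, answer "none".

Aarav free within 09:30–16:00: 09:30–11:25, 12:10–12:25, 13:00–14:30, 14:45–15:00.
Elena ∩ Aarav: 09:30–11:25, 12:10–12:25, 13:00–13:10.
Elena ∩ Aarav ∩ Mina: 09:30–11:05, 13:00–13:10.
Windows ≥ 25 min: 09:30–11:05.

09:30–11:05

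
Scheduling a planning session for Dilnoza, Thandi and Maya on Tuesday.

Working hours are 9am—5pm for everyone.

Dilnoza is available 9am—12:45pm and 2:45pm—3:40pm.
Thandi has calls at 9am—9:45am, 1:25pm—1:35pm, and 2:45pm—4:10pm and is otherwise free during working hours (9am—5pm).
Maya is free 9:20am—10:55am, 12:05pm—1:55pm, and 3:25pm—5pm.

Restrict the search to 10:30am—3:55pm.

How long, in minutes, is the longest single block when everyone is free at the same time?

40 minutes

Thandi free within 09:00–17:00: 09:45–13:25, 13:35–14:45, 16:10–17:00.
Dilnoza ∩ Thandi: 09:45–12:45.
Dilnoza ∩ Thandi ∩ Maya: 09:45–10:55, 12:05–12:45.
Restricted to 10:30–15:55: 10:30–10:55, 12:05–12:45.
Common window lengths: 25, 40 min; longest is 40.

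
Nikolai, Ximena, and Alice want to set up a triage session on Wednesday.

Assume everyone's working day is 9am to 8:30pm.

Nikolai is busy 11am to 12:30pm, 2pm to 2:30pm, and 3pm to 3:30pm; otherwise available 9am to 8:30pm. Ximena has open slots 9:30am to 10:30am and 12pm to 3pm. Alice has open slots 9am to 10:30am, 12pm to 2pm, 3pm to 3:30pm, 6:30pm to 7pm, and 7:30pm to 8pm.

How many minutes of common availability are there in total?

150 minutes

Nikolai free within 09:00–20:30: 09:00–11:00, 12:30–14:00, 14:30–15:00, 15:30–20:30.
Nikolai ∩ Ximena: 09:30–10:30, 12:30–14:00, 14:30–15:00.
Nikolai ∩ Ximena ∩ Alice: 09:30–10:30, 12:30–14:00.
Total common minutes: 60 + 90 = 150.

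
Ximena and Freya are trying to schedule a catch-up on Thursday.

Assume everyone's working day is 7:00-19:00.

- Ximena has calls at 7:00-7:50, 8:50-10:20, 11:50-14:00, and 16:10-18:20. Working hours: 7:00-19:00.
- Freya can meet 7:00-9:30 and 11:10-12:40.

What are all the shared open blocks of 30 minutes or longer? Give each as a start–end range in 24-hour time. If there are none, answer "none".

07:50–08:50, 11:10–11:50

Ximena free within 07:00–19:00: 07:50–08:50, 10:20–11:50, 14:00–16:10, 18:20–19:00.
Ximena ∩ Freya: 07:50–08:50, 11:10–11:50.
Windows ≥ 30 min: 07:50–08:50, 11:10–11:50.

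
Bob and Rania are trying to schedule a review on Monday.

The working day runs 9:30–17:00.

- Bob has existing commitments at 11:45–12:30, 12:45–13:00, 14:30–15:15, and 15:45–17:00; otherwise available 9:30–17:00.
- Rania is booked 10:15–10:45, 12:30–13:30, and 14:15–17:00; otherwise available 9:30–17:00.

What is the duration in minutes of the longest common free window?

60 minutes

Bob free within 09:30–17:00: 09:30–11:45, 12:30–12:45, 13:00–14:30, 15:15–15:45.
Rania free within 09:30–17:00: 09:30–10:15, 10:45–12:30, 13:30–14:15.
Bob ∩ Rania: 09:30–10:15, 10:45–11:45, 13:30–14:15.
Common window lengths: 45, 60, 45 min; longest is 60.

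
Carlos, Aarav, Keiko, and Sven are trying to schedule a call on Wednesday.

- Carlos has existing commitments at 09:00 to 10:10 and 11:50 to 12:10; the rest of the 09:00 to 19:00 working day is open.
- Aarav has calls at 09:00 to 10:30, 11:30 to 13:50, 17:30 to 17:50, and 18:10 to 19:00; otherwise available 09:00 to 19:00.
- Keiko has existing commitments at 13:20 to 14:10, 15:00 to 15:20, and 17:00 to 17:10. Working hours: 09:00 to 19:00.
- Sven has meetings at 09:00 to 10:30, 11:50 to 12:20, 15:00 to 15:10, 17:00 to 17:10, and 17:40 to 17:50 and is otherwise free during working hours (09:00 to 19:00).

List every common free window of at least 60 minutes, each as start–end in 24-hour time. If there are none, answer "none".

Carlos free within 09:00–19:00: 10:10–11:50, 12:10–19:00.
Aarav free within 09:00–19:00: 10:30–11:30, 13:50–17:30, 17:50–18:10.
Keiko free within 09:00–19:00: 09:00–13:20, 14:10–15:00, 15:20–17:00, 17:10–19:00.
Sven free within 09:00–19:00: 10:30–11:50, 12:20–15:00, 15:10–17:00, 17:10–17:40, 17:50–19:00.
Carlos ∩ Aarav: 10:30–11:30, 13:50–17:30, 17:50–18:10.
Carlos ∩ Aarav ∩ Keiko: 10:30–11:30, 14:10–15:00, 15:20–17:00, 17:10–17:30, 17:50–18:10.
Carlos ∩ Aarav ∩ Keiko ∩ Sven: 10:30–11:30, 14:10–15:00, 15:20–17:00, 17:10–17:30, 17:50–18:10.
Windows ≥ 60 min: 10:30–11:30, 15:20–17:00.

10:30–11:30, 15:20–17:00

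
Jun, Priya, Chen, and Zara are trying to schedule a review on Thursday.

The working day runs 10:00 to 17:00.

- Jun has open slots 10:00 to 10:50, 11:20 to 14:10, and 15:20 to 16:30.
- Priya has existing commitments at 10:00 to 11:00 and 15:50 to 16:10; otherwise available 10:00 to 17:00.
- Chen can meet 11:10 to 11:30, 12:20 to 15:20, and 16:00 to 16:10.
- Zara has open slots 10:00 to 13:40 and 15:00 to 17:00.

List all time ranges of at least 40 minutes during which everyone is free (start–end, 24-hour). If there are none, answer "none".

12:20–13:40

Priya free within 10:00–17:00: 11:00–15:50, 16:10–17:00.
Jun ∩ Priya: 11:20–14:10, 15:20–15:50, 16:10–16:30.
Jun ∩ Priya ∩ Chen: 11:20–11:30, 12:20–14:10.
Jun ∩ Priya ∩ Chen ∩ Zara: 11:20–11:30, 12:20–13:40.
Windows ≥ 40 min: 12:20–13:40.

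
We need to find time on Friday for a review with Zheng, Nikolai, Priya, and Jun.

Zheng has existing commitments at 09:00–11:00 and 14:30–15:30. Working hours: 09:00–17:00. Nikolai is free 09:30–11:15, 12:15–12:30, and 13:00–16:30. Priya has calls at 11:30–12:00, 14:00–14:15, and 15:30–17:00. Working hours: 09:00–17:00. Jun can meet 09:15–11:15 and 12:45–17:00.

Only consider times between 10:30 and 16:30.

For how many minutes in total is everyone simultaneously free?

90 minutes

Zheng free within 09:00–17:00: 11:00–14:30, 15:30–17:00.
Priya free within 09:00–17:00: 09:00–11:30, 12:00–14:00, 14:15–15:30.
Zheng ∩ Nikolai: 11:00–11:15, 12:15–12:30, 13:00–14:30, 15:30–16:30.
Zheng ∩ Nikolai ∩ Priya: 11:00–11:15, 12:15–12:30, 13:00–14:00, 14:15–14:30.
Zheng ∩ Nikolai ∩ Priya ∩ Jun: 11:00–11:15, 13:00–14:00, 14:15–14:30.
Restricted to 10:30–16:30: 11:00–11:15, 13:00–14:00, 14:15–14:30.
Total common minutes: 15 + 60 + 15 = 90.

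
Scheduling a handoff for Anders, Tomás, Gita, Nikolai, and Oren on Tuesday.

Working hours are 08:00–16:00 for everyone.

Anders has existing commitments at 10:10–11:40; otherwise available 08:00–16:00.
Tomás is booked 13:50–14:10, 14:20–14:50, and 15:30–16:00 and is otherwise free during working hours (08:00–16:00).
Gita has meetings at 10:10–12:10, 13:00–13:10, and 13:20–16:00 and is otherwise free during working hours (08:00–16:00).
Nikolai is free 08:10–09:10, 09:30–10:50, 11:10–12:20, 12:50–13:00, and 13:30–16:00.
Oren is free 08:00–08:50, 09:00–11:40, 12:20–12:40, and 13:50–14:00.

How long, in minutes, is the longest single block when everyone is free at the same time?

Anders free within 08:00–16:00: 08:00–10:10, 11:40–16:00.
Tomás free within 08:00–16:00: 08:00–13:50, 14:10–14:20, 14:50–15:30.
Gita free within 08:00–16:00: 08:00–10:10, 12:10–13:00, 13:10–13:20.
Anders ∩ Tomás: 08:00–10:10, 11:40–13:50, 14:10–14:20, 14:50–15:30.
Anders ∩ Tomás ∩ Gita: 08:00–10:10, 12:10–13:00, 13:10–13:20.
Anders ∩ Tomás ∩ Gita ∩ Nikolai: 08:10–09:10, 09:30–10:10, 12:10–12:20, 12:50–13:00.
Anders ∩ Tomás ∩ Gita ∩ Nikolai ∩ Oren: 08:10–08:50, 09:00–09:10, 09:30–10:10.
Common window lengths: 40, 10, 40 min; longest is 40.

40 minutes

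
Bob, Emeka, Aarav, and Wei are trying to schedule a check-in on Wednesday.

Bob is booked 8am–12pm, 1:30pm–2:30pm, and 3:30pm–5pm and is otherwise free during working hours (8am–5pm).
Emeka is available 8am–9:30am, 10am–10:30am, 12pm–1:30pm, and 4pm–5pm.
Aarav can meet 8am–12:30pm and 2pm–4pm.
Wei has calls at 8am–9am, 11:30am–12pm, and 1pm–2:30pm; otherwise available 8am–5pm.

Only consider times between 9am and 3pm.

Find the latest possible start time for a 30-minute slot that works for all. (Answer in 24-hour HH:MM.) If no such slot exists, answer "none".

12:00

Bob free within 08:00–17:00: 12:00–13:30, 14:30–15:30.
Wei free within 08:00–17:00: 09:00–11:30, 12:00–13:00, 14:30–17:00.
Bob ∩ Emeka: 12:00–13:30.
Bob ∩ Emeka ∩ Aarav: 12:00–12:30.
Bob ∩ Emeka ∩ Aarav ∩ Wei: 12:00–12:30.
Restricted to 09:00–15:00: 12:00–12:30.
Windows ≥ 30 min: 12:00–12:30.
Latest start in the last window 12:00–12:30 is 12:30 − 30 min = 12:00.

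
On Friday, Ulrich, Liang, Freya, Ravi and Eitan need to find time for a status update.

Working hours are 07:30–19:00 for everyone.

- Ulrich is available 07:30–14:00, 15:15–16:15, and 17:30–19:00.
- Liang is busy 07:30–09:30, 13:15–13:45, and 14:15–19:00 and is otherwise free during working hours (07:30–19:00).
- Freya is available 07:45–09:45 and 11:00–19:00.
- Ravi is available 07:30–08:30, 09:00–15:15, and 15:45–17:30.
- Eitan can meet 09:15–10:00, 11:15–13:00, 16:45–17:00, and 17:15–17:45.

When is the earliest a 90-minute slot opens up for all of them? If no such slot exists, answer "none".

11:15

Liang free within 07:30–19:00: 09:30–13:15, 13:45–14:15.
Ulrich ∩ Liang: 09:30–13:15, 13:45–14:00.
Ulrich ∩ Liang ∩ Freya: 09:30–09:45, 11:00–13:15, 13:45–14:00.
Ulrich ∩ Liang ∩ Freya ∩ Ravi: 09:30–09:45, 11:00–13:15, 13:45–14:00.
Ulrich ∩ Liang ∩ Freya ∩ Ravi ∩ Eitan: 09:30–09:45, 11:15–13:00.
Windows ≥ 90 min: 11:15–13:00.
Earliest such window starts at 11:15.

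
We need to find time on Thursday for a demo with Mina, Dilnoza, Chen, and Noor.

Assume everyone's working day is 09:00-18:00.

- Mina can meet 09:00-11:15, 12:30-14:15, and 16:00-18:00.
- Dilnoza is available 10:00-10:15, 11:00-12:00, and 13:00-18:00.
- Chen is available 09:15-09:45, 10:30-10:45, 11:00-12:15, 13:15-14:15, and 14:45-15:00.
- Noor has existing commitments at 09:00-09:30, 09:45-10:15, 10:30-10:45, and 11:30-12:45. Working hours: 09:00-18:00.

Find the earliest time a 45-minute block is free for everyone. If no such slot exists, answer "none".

Noor free within 09:00–18:00: 09:30–09:45, 10:15–10:30, 10:45–11:30, 12:45–18:00.
Mina ∩ Dilnoza: 10:00–10:15, 11:00–11:15, 13:00–14:15, 16:00–18:00.
Mina ∩ Dilnoza ∩ Chen: 11:00–11:15, 13:15–14:15.
Mina ∩ Dilnoza ∩ Chen ∩ Noor: 11:00–11:15, 13:15–14:15.
Windows ≥ 45 min: 13:15–14:15.
Earliest such window starts at 13:15.

13:15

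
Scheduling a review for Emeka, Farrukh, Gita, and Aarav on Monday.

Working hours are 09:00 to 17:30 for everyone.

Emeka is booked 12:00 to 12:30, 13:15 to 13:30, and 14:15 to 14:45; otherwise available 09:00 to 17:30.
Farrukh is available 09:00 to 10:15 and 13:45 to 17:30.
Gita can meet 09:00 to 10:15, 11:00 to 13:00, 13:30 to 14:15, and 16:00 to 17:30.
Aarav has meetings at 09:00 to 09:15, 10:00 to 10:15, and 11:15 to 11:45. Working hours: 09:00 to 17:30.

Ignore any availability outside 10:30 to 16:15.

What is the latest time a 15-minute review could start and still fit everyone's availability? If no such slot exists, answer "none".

Emeka free within 09:00–17:30: 09:00–12:00, 12:30–13:15, 13:30–14:15, 14:45–17:30.
Aarav free within 09:00–17:30: 09:15–10:00, 10:15–11:15, 11:45–17:30.
Emeka ∩ Farrukh: 09:00–10:15, 13:45–14:15, 14:45–17:30.
Emeka ∩ Farrukh ∩ Gita: 09:00–10:15, 13:45–14:15, 16:00–17:30.
Emeka ∩ Farrukh ∩ Gita ∩ Aarav: 09:15–10:00, 13:45–14:15, 16:00–17:30.
Restricted to 10:30–16:15: 13:45–14:15, 16:00–16:15.
Windows ≥ 15 min: 13:45–14:15, 16:00–16:15.
Latest start in the last window 16:00–16:15 is 16:15 − 15 min = 16:00.

16:00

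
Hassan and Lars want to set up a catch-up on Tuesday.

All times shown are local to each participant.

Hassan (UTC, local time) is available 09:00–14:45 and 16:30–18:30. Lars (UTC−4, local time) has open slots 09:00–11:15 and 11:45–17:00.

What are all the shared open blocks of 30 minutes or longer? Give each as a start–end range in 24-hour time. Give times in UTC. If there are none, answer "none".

13:00–14:45, 16:30–18:30

Hassan → UTC: 09:00–14:45, 16:30–18:30.
Lars → UTC: 13:00–15:15, 15:45–21:00.
Hassan ∩ Lars: 13:00–14:45, 16:30–18:30.
Windows ≥ 30 min: 13:00–14:45, 16:30–18:30.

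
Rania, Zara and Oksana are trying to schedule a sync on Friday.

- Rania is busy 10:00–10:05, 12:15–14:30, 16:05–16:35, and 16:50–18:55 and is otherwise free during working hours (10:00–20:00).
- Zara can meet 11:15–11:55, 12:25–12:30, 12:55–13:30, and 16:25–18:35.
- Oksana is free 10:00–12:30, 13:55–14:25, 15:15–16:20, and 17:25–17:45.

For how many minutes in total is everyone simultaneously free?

Rania free within 10:00–20:00: 10:05–12:15, 14:30–16:05, 16:35–16:50, 18:55–20:00.
Rania ∩ Zara: 11:15–11:55, 16:35–16:50.
Rania ∩ Zara ∩ Oksana: 11:15–11:55.
Total common minutes: 40.

40 minutes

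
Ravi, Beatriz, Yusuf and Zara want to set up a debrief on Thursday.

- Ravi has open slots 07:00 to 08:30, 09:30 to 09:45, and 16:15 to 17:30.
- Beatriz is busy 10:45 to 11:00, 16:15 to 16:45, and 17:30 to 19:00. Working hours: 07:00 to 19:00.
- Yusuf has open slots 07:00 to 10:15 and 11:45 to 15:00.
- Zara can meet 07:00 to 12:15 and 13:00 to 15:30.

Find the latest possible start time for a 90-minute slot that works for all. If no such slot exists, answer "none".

07:00

Beatriz free within 07:00–19:00: 07:00–10:45, 11:00–16:15, 16:45–17:30.
Ravi ∩ Beatriz: 07:00–08:30, 09:30–09:45, 16:45–17:30.
Ravi ∩ Beatriz ∩ Yusuf: 07:00–08:30, 09:30–09:45.
Ravi ∩ Beatriz ∩ Yusuf ∩ Zara: 07:00–08:30, 09:30–09:45.
Windows ≥ 90 min: 07:00–08:30.
Latest start in the last window 07:00–08:30 is 08:30 − 90 min = 07:00.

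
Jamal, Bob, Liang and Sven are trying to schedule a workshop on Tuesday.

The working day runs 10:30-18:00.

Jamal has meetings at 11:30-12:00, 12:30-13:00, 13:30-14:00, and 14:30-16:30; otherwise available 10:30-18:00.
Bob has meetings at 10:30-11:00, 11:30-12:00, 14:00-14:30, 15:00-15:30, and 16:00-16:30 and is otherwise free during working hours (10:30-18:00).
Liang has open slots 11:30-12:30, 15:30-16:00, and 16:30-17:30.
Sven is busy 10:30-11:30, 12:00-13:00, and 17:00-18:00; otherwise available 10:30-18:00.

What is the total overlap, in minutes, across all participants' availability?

30 minutes

Jamal free within 10:30–18:00: 10:30–11:30, 12:00–12:30, 13:00–13:30, 14:00–14:30, 16:30–18:00.
Bob free within 10:30–18:00: 11:00–11:30, 12:00–14:00, 14:30–15:00, 15:30–16:00, 16:30–18:00.
Sven free within 10:30–18:00: 11:30–12:00, 13:00–17:00.
Jamal ∩ Bob: 11:00–11:30, 12:00–12:30, 13:00–13:30, 16:30–18:00.
Jamal ∩ Bob ∩ Liang: 12:00–12:30, 16:30–17:30.
Jamal ∩ Bob ∩ Liang ∩ Sven: 16:30–17:00.
Total common minutes: 30.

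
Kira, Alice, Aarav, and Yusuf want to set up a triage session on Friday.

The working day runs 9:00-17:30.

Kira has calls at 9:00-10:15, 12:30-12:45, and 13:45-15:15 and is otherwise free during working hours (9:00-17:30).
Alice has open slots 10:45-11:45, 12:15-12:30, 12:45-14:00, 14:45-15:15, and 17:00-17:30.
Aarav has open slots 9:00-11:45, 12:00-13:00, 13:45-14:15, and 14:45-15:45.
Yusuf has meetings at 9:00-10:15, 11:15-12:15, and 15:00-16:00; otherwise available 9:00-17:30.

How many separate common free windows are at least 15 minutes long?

3

Kira free within 09:00–17:30: 10:15–12:30, 12:45–13:45, 15:15–17:30.
Yusuf free within 09:00–17:30: 10:15–11:15, 12:15–15:00, 16:00–17:30.
Kira ∩ Alice: 10:45–11:45, 12:15–12:30, 12:45–13:45, 17:00–17:30.
Kira ∩ Alice ∩ Aarav: 10:45–11:45, 12:15–12:30, 12:45–13:00.
Kira ∩ Alice ∩ Aarav ∩ Yusuf: 10:45–11:15, 12:15–12:30, 12:45–13:00.
Windows ≥ 15 min: 10:45–11:15, 12:15–12:30, 12:45–13:00.
That's 3 windows.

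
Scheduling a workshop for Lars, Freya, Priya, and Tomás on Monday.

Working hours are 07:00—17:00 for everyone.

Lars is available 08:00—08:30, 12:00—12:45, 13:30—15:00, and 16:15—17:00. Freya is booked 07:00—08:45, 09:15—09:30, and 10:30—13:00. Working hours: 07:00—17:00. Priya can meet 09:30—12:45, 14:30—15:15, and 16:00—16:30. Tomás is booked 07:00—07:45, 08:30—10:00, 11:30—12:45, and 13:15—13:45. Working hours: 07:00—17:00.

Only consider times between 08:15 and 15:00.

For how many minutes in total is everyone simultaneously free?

30 minutes

Freya free within 07:00–17:00: 08:45–09:15, 09:30–10:30, 13:00–17:00.
Tomás free within 07:00–17:00: 07:45–08:30, 10:00–11:30, 12:45–13:15, 13:45–17:00.
Lars ∩ Freya: 13:30–15:00, 16:15–17:00.
Lars ∩ Freya ∩ Priya: 14:30–15:00, 16:15–16:30.
Lars ∩ Freya ∩ Priya ∩ Tomás: 14:30–15:00, 16:15–16:30.
Restricted to 08:15–15:00: 14:30–15:00.
Total common minutes: 30.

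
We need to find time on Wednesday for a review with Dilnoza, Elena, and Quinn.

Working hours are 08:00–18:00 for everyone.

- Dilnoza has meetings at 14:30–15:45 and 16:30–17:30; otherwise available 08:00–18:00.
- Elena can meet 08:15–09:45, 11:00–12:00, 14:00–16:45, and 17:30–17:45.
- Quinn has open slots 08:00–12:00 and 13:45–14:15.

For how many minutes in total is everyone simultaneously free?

165 minutes

Dilnoza free within 08:00–18:00: 08:00–14:30, 15:45–16:30, 17:30–18:00.
Dilnoza ∩ Elena: 08:15–09:45, 11:00–12:00, 14:00–14:30, 15:45–16:30, 17:30–17:45.
Dilnoza ∩ Elena ∩ Quinn: 08:15–09:45, 11:00–12:00, 14:00–14:15.
Total common minutes: 90 + 60 + 15 = 165.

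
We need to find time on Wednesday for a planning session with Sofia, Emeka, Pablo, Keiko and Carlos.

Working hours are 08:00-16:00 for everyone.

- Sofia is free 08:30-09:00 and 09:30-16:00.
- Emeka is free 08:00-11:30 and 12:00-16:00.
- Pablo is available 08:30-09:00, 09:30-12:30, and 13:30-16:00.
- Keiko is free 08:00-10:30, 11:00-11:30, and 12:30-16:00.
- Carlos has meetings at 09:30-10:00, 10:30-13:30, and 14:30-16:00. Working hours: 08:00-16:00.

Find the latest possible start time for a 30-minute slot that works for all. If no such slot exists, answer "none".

Carlos free within 08:00–16:00: 08:00–09:30, 10:00–10:30, 13:30–14:30.
Sofia ∩ Emeka: 08:30–09:00, 09:30–11:30, 12:00–16:00.
Sofia ∩ Emeka ∩ Pablo: 08:30–09:00, 09:30–11:30, 12:00–12:30, 13:30–16:00.
Sofia ∩ Emeka ∩ Pablo ∩ Keiko: 08:30–09:00, 09:30–10:30, 11:00–11:30, 13:30–16:00.
Sofia ∩ Emeka ∩ Pablo ∩ Keiko ∩ Carlos: 08:30–09:00, 10:00–10:30, 13:30–14:30.
Windows ≥ 30 min: 08:30–09:00, 10:00–10:30, 13:30–14:30.
Latest start in the last window 13:30–14:30 is 14:30 − 30 min = 14:00.

14:00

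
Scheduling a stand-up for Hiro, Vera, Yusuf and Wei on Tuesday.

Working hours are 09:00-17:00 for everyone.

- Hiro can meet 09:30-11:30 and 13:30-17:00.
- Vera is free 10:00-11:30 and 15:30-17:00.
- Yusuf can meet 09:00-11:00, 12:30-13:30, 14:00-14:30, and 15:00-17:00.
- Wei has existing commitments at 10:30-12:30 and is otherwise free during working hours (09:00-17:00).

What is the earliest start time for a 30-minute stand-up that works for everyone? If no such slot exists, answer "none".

Wei free within 09:00–17:00: 09:00–10:30, 12:30–17:00.
Hiro ∩ Vera: 10:00–11:30, 15:30–17:00.
Hiro ∩ Vera ∩ Yusuf: 10:00–11:00, 15:30–17:00.
Hiro ∩ Vera ∩ Yusuf ∩ Wei: 10:00–10:30, 15:30–17:00.
Windows ≥ 30 min: 10:00–10:30, 15:30–17:00.
Earliest such window starts at 10:00.

10:00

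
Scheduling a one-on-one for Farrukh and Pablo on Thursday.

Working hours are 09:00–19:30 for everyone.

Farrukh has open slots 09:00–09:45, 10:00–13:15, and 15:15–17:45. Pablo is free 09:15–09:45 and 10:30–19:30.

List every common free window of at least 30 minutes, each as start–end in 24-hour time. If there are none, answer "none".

09:15–09:45, 10:30–13:15, 15:15–17:45

Farrukh ∩ Pablo: 09:15–09:45, 10:30–13:15, 15:15–17:45.
Windows ≥ 30 min: 09:15–09:45, 10:30–13:15, 15:15–17:45.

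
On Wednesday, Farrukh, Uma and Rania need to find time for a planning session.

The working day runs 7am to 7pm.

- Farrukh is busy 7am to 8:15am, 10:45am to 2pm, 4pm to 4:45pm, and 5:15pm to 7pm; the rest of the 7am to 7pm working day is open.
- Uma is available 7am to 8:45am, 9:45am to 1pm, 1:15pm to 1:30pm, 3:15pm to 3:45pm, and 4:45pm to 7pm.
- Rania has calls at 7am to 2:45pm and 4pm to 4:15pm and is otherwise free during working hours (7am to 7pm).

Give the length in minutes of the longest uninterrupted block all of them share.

Farrukh free within 07:00–19:00: 08:15–10:45, 14:00–16:00, 16:45–17:15.
Rania free within 07:00–19:00: 14:45–16:00, 16:15–19:00.
Farrukh ∩ Uma: 08:15–08:45, 09:45–10:45, 15:15–15:45, 16:45–17:15.
Farrukh ∩ Uma ∩ Rania: 15:15–15:45, 16:45–17:15.
Common window lengths: 30, 30 min; longest is 30.

30 minutes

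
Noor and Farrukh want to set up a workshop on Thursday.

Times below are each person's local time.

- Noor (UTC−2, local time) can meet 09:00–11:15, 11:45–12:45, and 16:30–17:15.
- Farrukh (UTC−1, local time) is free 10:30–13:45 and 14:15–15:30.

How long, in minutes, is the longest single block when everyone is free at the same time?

Noor → UTC: 11:00–13:15, 13:45–14:45, 18:30–19:15.
Farrukh → UTC: 11:30–14:45, 15:15–16:30.
Noor ∩ Farrukh: 11:30–13:15, 13:45–14:45.
Common window lengths: 105, 60 min; longest is 105.

105 minutes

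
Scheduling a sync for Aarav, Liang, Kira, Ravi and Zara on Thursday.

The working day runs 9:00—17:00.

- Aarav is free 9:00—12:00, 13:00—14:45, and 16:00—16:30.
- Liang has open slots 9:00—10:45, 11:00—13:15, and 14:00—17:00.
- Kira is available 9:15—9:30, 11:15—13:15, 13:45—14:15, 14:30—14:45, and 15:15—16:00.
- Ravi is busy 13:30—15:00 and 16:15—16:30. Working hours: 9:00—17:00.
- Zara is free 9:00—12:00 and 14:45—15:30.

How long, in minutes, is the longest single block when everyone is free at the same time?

Ravi free within 09:00–17:00: 09:00–13:30, 15:00–16:15, 16:30–17:00.
Aarav ∩ Liang: 09:00–10:45, 11:00–12:00, 13:00–13:15, 14:00–14:45, 16:00–16:30.
Aarav ∩ Liang ∩ Kira: 09:15–09:30, 11:15–12:00, 13:00–13:15, 14:00–14:15, 14:30–14:45.
Aarav ∩ Liang ∩ Kira ∩ Ravi: 09:15–09:30, 11:15–12:00, 13:00–13:15.
Aarav ∩ Liang ∩ Kira ∩ Ravi ∩ Zara: 09:15–09:30, 11:15–12:00.
Common window lengths: 15, 45 min; longest is 45.

45 minutes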